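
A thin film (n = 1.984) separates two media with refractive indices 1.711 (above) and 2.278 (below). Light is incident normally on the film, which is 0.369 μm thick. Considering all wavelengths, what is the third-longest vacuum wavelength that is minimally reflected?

Top surface (1.711 → 1.984): reflection off a higher-index medium gives a half-wave phase shift.
Bottom surface (1.984 → 2.278): reflection off a higher-index medium gives a half-wave phase shift.
Zero or two π shifts → no net half-wave offset.
So the condition for destructive reflection is 2 n t = (m + ½) λ.
λ = 2 n t / (m + ½). The third-longest wavelength is m = 2: λ = 2 × 1.984 × 369 / 2.50 = 586 nm.

586 nm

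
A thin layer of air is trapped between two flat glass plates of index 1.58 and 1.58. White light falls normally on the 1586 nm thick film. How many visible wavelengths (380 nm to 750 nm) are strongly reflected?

4

Ray reflecting at the top interface goes from n = 1.58 toward n = 1.0: no phase shift.
Ray reflecting at the bottom interface goes from n = 1.0 toward n = 1.58: a half-wave phase shift.
Exactly one π shift → a net half-wave offset.
For maximum reflection here: 2 n t = (m + ½) λ.
λ = 2 n t / (m + ½) = 3172 / (m + ½) nm.
m=3: 906 nm (IR); m=4: 705 nm (visible); m=5: 577 nm (visible); m=6: 488 nm (visible); m=7: 423 nm (visible); m=8: 373 nm (UV).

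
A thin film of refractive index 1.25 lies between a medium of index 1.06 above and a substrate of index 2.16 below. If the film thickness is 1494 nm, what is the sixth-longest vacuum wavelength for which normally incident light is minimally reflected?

Top surface (1.06 → 1.25): reflection off a higher-index medium gives a half-wave phase shift.
At the lower boundary (n = 1.25 to n = 2.16) the reflected ray undergoes a half-wave phase shift.
The two reflections carry the same phase change, so no net offset.
With no net inversion, destructive interference in reflection requires 2 n t = (m + ½) λ.
λ = 2 n t / (m + ½). The sixth-longest wavelength is m = 5: λ = 2 × 1.25 × 1494 / 5.50 = 679 nm.

679 nm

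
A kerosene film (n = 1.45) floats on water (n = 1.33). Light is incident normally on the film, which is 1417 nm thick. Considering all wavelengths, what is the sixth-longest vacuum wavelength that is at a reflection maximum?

747 nm

At the upper boundary (n = 1.0 to n = 1.45) the reflected ray undergoes a half-wave phase shift.
Ray reflecting at the bottom interface goes from n = 1.45 toward n = 1.33: no phase shift.
Net: one phase inversion between the two reflected rays.
With one net inversion, constructive interference in reflection requires 2 n t = (m + ½) λ.
λ = 2 n t / (m + ½). The sixth-longest wavelength is m = 5: λ = 2 × 1.45 × 1417 / 5.50 = 747 nm.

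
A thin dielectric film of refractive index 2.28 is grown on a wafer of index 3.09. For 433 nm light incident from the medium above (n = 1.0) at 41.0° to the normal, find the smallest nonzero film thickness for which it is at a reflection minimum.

Top surface (1.0 → 2.28): reflection off a higher-index medium gives a half-wave phase shift.
At the lower boundary (n = 2.28 to n = 3.09) the reflected ray undergoes a half-wave phase shift.
Zero or two π shifts → no net half-wave offset.
For dark reflection here: 2 n t cos θ_r = (m + ½) λ.
Snell's law: 1.0 sin 41.0° = 2.28 sin θ_r → sin θ_r = 0.288, cos θ_r = 0.958.
Minimum at m = 0: t = λ / (4 n cos θ_r) = 433 / (4 × 2.28 × 0.958) = 49.6 nm.

49.6 nm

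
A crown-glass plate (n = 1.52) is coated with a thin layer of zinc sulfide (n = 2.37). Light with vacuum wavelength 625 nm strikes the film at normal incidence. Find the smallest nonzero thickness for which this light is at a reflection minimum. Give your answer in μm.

0.132 μm

At the upper boundary (n = 1.0 to n = 2.37) the reflected ray undergoes a half-wave phase shift.
At the lower boundary (n = 2.37 to n = 1.52) the reflected ray undergoes no phase shift.
The two reflections differ by half a wavelength.
So the condition for destructive reflection is 2 n t = m λ.
The smallest nonzero thickness corresponds to m = 1: t = m λ / (2 n) = 1.00 × 625 / (2 × 2.37) = 132 nm.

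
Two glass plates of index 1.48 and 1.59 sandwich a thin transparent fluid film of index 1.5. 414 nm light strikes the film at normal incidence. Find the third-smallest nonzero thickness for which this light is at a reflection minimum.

345 nm

At the upper boundary (n = 1.48 to n = 1.5) the reflected ray undergoes a half-wave phase shift.
Ray reflecting at the bottom interface goes from n = 1.5 toward n = 1.59: a half-wave phase shift.
Zero or two π shifts → no net half-wave offset.
With no net inversion, destructive interference in reflection requires 2 n t = (m + ½) λ.
The third-smallest nonzero thickness corresponds to m = 2: t = (m + ½) λ / (2 n) = 2.50 × 414 / (2 × 1.5) = 345 nm.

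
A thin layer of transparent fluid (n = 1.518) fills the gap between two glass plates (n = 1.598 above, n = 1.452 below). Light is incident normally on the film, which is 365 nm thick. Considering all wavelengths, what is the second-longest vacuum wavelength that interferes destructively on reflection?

At the upper boundary (n = 1.598 to n = 1.518) the reflected ray undergoes no phase shift.
At the lower boundary (n = 1.518 to n = 1.452) the reflected ray undergoes no phase shift.
The two reflections carry the same phase change, so no net offset.
For weak reflection here: 2 n t = (m + ½) λ.
λ = 2 n t / (m + ½). The second-longest wavelength is m = 1: λ = 2 × 1.518 × 365 / 1.50 = 739 nm.

739 nm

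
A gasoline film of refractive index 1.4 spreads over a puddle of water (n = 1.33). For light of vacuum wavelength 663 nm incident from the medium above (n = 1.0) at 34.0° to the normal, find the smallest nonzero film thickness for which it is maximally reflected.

129 nm

At the upper boundary (n = 1.0 to n = 1.4) the reflected ray undergoes a half-wave phase shift.
At the lower boundary (n = 1.4 to n = 1.33) the reflected ray undergoes no phase shift.
Net: one phase inversion between the two reflected rays.
For strong reflection here: 2 n t cos θ_r = (m + ½) λ.
Snell's law: 1.0 sin 34.0° = 1.4 sin θ_r → sin θ_r = 0.399, cos θ_r = 0.917.
Minimum at m = 0: t = λ / (4 n cos θ_r) = 663 / (4 × 1.4 × 0.917) = 129 nm.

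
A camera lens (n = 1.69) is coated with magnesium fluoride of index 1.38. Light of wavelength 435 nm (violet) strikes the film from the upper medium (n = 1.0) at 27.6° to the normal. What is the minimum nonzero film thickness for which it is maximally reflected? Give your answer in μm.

0.167 μm

At the upper boundary (n = 1.0 to n = 1.38) the reflected ray undergoes a half-wave phase shift.
At the lower boundary (n = 1.38 to n = 1.69) the reflected ray undergoes a half-wave phase shift.
Zero or two π shifts → no net half-wave offset.
For bright reflection here: 2 n t cos θ_r = m λ.
Snell's law: 1.0 sin 27.6° = 1.38 sin θ_r → sin θ_r = 0.336, cos θ_r = 0.942.
Minimum nonzero at m = 1: t = λ / (2 n cos θ_r) = 435 / (2 × 1.38 × 0.942) = 167 nm.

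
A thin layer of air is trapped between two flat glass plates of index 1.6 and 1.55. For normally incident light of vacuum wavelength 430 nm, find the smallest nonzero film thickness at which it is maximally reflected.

Top surface (1.6 → 1.0): reflection off a lower-index medium gives no phase shift.
Ray reflecting at the bottom interface goes from n = 1.0 toward n = 1.55: a half-wave phase shift.
The two reflections differ by half a wavelength.
For maximum reflection here: 2 n t = (m + ½) λ.
Minimum at m = 0: t = λ / (4 n) = 430 / (4 × 1.0) = 108 nm.

108 nm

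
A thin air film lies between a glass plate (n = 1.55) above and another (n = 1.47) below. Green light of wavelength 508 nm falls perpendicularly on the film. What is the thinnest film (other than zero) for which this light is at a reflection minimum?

254 nm

Top surface (1.55 → 1.0): reflection off a lower-index medium gives no phase shift.
At the lower boundary (n = 1.0 to n = 1.47) the reflected ray undergoes a half-wave phase shift.
Exactly one π shift → a net half-wave offset.
For minimum reflection here: 2 n t = m λ.
Minimum nonzero at m = 1: t = λ / (2 n) = 508 / (2 × 1.0) = 254 nm.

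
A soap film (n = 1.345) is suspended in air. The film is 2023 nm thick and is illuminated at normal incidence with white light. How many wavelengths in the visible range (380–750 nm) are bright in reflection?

7

Ray reflecting at the top interface goes from n = 1.0 toward n = 1.345: a half-wave phase shift.
At the lower boundary (n = 1.345 to n = 1.0) the reflected ray undergoes no phase shift.
Net: one phase inversion between the two reflected rays.
With one net inversion, constructive interference in reflection requires 2 n t = (m + ½) λ.
λ = 2 n t / (m + ½) = 5442 / (m + ½) nm.
m=6: 837 nm (IR); m=7: 726 nm (visible); m=8: 640 nm (visible); m=9: 573 nm (visible); m=10: 518 nm (visible); m=11: 473 nm (visible); m=12: 435 nm (visible); m=13: 403 nm (visible); m=14: 375 nm (UV).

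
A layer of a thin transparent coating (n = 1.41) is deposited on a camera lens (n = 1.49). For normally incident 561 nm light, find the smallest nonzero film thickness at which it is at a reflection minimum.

99.5 nm

Ray reflecting at the top interface goes from n = 1.0 toward n = 1.41: a half-wave phase shift.
Ray reflecting at the bottom interface goes from n = 1.41 toward n = 1.49: a half-wave phase shift.
The two reflections carry the same phase change, so no net offset.
So the condition for destructive reflection is 2 n t = (m + ½) λ.
Minimum at m = 0: t = λ / (4 n) = 561 / (4 × 1.41) = 99.5 nm.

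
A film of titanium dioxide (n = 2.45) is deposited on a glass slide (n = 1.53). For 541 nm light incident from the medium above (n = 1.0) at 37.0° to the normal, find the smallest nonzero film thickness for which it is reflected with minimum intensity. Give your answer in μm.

Ray reflecting at the top interface goes from n = 1.0 toward n = 2.45: a half-wave phase shift.
At the lower boundary (n = 2.45 to n = 1.53) the reflected ray undergoes no phase shift.
Net: one phase inversion between the two reflected rays.
For weak reflection here: 2 n t cos θ_r = m λ.
Snell's law: 1.0 sin 37.0° = 2.45 sin θ_r → sin θ_r = 0.246, cos θ_r = 0.969.
Minimum nonzero at m = 1: t = λ / (2 n cos θ_r) = 541 / (2 × 2.45 × 0.969) = 114 nm.

0.114 μm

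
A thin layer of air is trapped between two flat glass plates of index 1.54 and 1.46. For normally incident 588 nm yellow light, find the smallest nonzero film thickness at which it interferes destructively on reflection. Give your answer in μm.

0.294 μm

Ray reflecting at the top interface goes from n = 1.54 toward n = 1.0: no phase shift.
Bottom surface (1.0 → 1.46): reflection off a higher-index medium gives a half-wave phase shift.
Net: one phase inversion between the two reflected rays.
So the condition for destructive reflection is 2 n t = m λ.
Minimum nonzero at m = 1: t = λ / (2 n) = 588 / (2 × 1.0) = 294 nm.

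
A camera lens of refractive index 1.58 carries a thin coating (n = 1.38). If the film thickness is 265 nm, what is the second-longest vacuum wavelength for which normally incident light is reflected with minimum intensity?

488 nm

At the upper boundary (n = 1.0 to n = 1.38) the reflected ray undergoes a half-wave phase shift.
At the lower boundary (n = 1.38 to n = 1.58) the reflected ray undergoes a half-wave phase shift.
Zero or two π shifts → no net half-wave offset.
So the condition for destructive reflection is 2 n t = (m + ½) λ.
λ = 2 n t / (m + ½). The second-longest wavelength is m = 1: λ = 2 × 1.38 × 265 / 1.50 = 488 nm.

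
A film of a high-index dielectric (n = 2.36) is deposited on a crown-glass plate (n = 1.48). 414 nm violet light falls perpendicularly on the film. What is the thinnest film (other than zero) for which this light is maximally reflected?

43.9 nm

Ray reflecting at the top interface goes from n = 1.0 toward n = 2.36: a half-wave phase shift.
At the lower boundary (n = 2.36 to n = 1.48) the reflected ray undergoes no phase shift.
Net: one phase inversion between the two reflected rays.
For bright reflection here: 2 n t = (m + ½) λ.
Minimum at m = 0: t = λ / (4 n) = 414 / (4 × 2.36) = 43.9 nm.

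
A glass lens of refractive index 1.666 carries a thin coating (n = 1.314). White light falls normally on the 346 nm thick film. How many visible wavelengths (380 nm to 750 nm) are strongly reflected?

1

Ray reflecting at the top interface goes from n = 1.0 toward n = 1.314: a half-wave phase shift.
Bottom surface (1.314 → 1.666): reflection off a higher-index medium gives a half-wave phase shift.
Net: no relative phase inversion (both shifts match).
So the condition for constructive reflection is 2 n t = m λ.
λ = 2 n t / m = 909 / m nm.
m=1: 909 nm (IR); m=2: 455 nm (visible); m=3: 303 nm (UV).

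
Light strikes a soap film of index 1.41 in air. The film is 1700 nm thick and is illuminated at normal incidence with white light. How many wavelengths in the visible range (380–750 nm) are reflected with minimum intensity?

6

Top surface (1.0 → 1.41): reflection off a higher-index medium gives a half-wave phase shift.
At the lower boundary (n = 1.41 to n = 1.0) the reflected ray undergoes no phase shift.
Exactly one π shift → a net half-wave offset.
For dark reflection here: 2 n t = m λ.
λ = 2 n t / m = 4794 / m nm.
m=6: 799 nm (IR); m=7: 685 nm (visible); m=8: 599 nm (visible); m=9: 533 nm (visible); m=10: 479 nm (visible); m=11: 436 nm (visible); m=12: 400 nm (visible); m=13: 369 nm (UV).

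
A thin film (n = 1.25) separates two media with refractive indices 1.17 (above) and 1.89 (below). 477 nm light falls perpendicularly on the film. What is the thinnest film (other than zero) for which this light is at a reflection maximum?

191 nm

Top surface (1.17 → 1.25): reflection off a higher-index medium gives a half-wave phase shift.
Ray reflecting at the bottom interface goes from n = 1.25 toward n = 1.89: a half-wave phase shift.
Net: no relative phase inversion (both shifts match).
With no net inversion, constructive interference in reflection requires 2 n t = m λ.
Minimum nonzero at m = 1: t = λ / (2 n) = 477 / (2 × 1.25) = 191 nm.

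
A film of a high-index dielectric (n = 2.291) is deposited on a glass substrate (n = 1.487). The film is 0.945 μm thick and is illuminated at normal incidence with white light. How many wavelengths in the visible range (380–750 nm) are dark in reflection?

6

At the upper boundary (n = 1.0 to n = 2.291) the reflected ray undergoes a half-wave phase shift.
Bottom surface (2.291 → 1.487): reflection off a lower-index medium gives no phase shift.
The two reflections differ by half a wavelength.
With one net inversion, destructive interference in reflection requires 2 n t = m λ.
λ = 2 n t / m = 4330 / m nm.
m=5: 866 nm (IR); m=6: 722 nm (visible); m=7: 619 nm (visible); m=8: 541 nm (visible); m=9: 481 nm (visible); m=10: 433 nm (visible); m=11: 394 nm (visible); m=12: 361 nm (UV).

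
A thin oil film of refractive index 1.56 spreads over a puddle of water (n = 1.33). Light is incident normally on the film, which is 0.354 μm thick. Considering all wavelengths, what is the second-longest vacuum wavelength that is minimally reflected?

At the upper boundary (n = 1.0 to n = 1.56) the reflected ray undergoes a half-wave phase shift.
Ray reflecting at the bottom interface goes from n = 1.56 toward n = 1.33: no phase shift.
The two reflections differ by half a wavelength.
So the condition for destructive reflection is 2 n t = m λ.
λ = 2 n t / m. The second-longest wavelength is m = 2: λ = 2 × 1.56 × 354 / 2.00 = 552 nm.

552 nm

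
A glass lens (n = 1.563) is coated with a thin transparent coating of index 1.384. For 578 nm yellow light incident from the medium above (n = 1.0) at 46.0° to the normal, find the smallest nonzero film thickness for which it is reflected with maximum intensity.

244 nm

At the upper boundary (n = 1.0 to n = 1.384) the reflected ray undergoes a half-wave phase shift.
Bottom surface (1.384 → 1.563): reflection off a higher-index medium gives a half-wave phase shift.
Zero or two π shifts → no net half-wave offset.
With no net inversion, constructive interference in reflection requires 2 n t cos θ_r = m λ.
Snell's law: 1.0 sin 46.0° = 1.384 sin θ_r → sin θ_r = 0.520, cos θ_r = 0.854.
Minimum nonzero at m = 1: t = λ / (2 n cos θ_r) = 578 / (2 × 1.384 × 0.854) = 244 nm.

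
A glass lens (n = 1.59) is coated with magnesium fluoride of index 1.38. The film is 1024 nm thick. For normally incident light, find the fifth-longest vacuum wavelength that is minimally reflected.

628 nm

At the upper boundary (n = 1.0 to n = 1.38) the reflected ray undergoes a half-wave phase shift.
Bottom surface (1.38 → 1.59): reflection off a higher-index medium gives a half-wave phase shift.
Net: no relative phase inversion (both shifts match).
For dark reflection here: 2 n t = (m + ½) λ.
λ = 2 n t / (m + ½). The fifth-longest wavelength is m = 4: λ = 2 × 1.38 × 1024 / 4.50 = 628 nm.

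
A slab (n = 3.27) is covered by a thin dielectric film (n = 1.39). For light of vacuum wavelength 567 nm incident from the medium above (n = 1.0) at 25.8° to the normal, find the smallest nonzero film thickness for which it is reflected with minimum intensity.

107 nm

Top surface (1.0 → 1.39): reflection off a higher-index medium gives a half-wave phase shift.
At the lower boundary (n = 1.39 to n = 3.27) the reflected ray undergoes a half-wave phase shift.
Net: no relative phase inversion (both shifts match).
With no net inversion, destructive interference in reflection requires 2 n t cos θ_r = (m + ½) λ.
Snell's law: 1.0 sin 25.8° = 1.39 sin θ_r → sin θ_r = 0.313, cos θ_r = 0.950.
Minimum at m = 0: t = λ / (4 n cos θ_r) = 567 / (4 × 1.39 × 0.950) = 107 nm.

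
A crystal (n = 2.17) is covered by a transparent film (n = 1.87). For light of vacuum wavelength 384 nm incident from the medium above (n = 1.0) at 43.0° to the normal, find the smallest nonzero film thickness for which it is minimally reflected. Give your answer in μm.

Ray reflecting at the top interface goes from n = 1.0 toward n = 1.87: a half-wave phase shift.
Bottom surface (1.87 → 2.17): reflection off a higher-index medium gives a half-wave phase shift.
Zero or two π shifts → no net half-wave offset.
For dark reflection here: 2 n t cos θ_r = (m + ½) λ.
Snell's law: 1.0 sin 43.0° = 1.87 sin θ_r → sin θ_r = 0.365, cos θ_r = 0.931.
Minimum at m = 0: t = λ / (4 n cos θ_r) = 384 / (4 × 1.87 × 0.931) = 55.1 nm.

0.0551 μm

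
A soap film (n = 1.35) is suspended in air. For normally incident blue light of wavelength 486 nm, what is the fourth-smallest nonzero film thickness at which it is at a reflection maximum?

630 nm

Ray reflecting at the top interface goes from n = 1.0 toward n = 1.35: a half-wave phase shift.
Ray reflecting at the bottom interface goes from n = 1.35 toward n = 1.0: no phase shift.
Net: one phase inversion between the two reflected rays.
So the condition for constructive reflection is 2 n t = (m + ½) λ.
The fourth-smallest nonzero thickness corresponds to m = 3: t = (m + ½) λ / (2 n) = 3.50 × 486 / (2 × 1.35) = 630 nm.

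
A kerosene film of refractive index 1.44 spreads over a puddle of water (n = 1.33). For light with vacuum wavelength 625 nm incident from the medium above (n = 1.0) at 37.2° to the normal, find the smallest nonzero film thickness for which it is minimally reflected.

239 nm

Top surface (1.0 → 1.44): reflection off a higher-index medium gives a half-wave phase shift.
Ray reflecting at the bottom interface goes from n = 1.44 toward n = 1.33: no phase shift.
Exactly one π shift → a net half-wave offset.
With one net inversion, destructive interference in reflection requires 2 n t cos θ_r = m λ.
Snell's law: 1.0 sin 37.2° = 1.44 sin θ_r → sin θ_r = 0.420, cos θ_r = 0.908.
Minimum nonzero at m = 1: t = λ / (2 n cos θ_r) = 625 / (2 × 1.44 × 0.908) = 239 nm.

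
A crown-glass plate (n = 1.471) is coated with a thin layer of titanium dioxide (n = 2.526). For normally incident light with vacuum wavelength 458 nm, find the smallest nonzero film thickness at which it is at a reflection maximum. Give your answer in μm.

0.0453 μm

Ray reflecting at the top interface goes from n = 1.0 toward n = 2.526: a half-wave phase shift.
At the lower boundary (n = 2.526 to n = 1.471) the reflected ray undergoes no phase shift.
The two reflections differ by half a wavelength.
With one net inversion, constructive interference in reflection requires 2 n t = (m + ½) λ.
Minimum at m = 0: t = λ / (4 n) = 458 / (4 × 2.526) = 45.3 nm.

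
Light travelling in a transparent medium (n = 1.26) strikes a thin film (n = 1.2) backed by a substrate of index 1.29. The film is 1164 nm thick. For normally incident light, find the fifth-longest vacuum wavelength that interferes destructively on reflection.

At the upper boundary (n = 1.26 to n = 1.2) the reflected ray undergoes no phase shift.
Ray reflecting at the bottom interface goes from n = 1.2 toward n = 1.29: a half-wave phase shift.
Net: one phase inversion between the two reflected rays.
For minimum reflection here: 2 n t = m λ.
λ = 2 n t / m. The fifth-longest wavelength is m = 5: λ = 2 × 1.2 × 1164 / 5.00 = 559 nm.

559 nm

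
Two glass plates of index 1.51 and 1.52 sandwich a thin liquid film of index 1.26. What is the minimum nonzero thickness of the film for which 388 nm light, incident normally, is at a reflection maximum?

At the upper boundary (n = 1.51 to n = 1.26) the reflected ray undergoes no phase shift.
At the lower boundary (n = 1.26 to n = 1.52) the reflected ray undergoes a half-wave phase shift.
Net: one phase inversion between the two reflected rays.
So the condition for constructive reflection is 2 n t = (m + ½) λ.
Minimum at m = 0: t = λ / (4 n) = 388 / (4 × 1.26) = 77.0 nm.

77.0 nm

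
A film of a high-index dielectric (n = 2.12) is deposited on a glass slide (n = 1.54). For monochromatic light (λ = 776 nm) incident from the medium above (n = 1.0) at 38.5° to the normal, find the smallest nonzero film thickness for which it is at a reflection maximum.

95.7 nm

Top surface (1.0 → 2.12): reflection off a higher-index medium gives a half-wave phase shift.
Ray reflecting at the bottom interface goes from n = 2.12 toward n = 1.54: no phase shift.
The two reflections differ by half a wavelength.
So the condition for constructive reflection is 2 n t cos θ_r = (m + ½) λ.
Snell's law: 1.0 sin 38.5° = 2.12 sin θ_r → sin θ_r = 0.294, cos θ_r = 0.956.
Minimum at m = 0: t = λ / (4 n cos θ_r) = 776 / (4 × 2.12 × 0.956) = 95.7 nm.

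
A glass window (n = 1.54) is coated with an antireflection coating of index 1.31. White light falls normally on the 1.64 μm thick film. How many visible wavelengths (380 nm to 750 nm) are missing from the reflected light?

Top surface (1.0 → 1.31): reflection off a higher-index medium gives a half-wave phase shift.
Bottom surface (1.31 → 1.54): reflection off a higher-index medium gives a half-wave phase shift.
Zero or two π shifts → no net half-wave offset.
For minimum reflection here: 2 n t = (m + ½) λ.
λ = 2 n t / (m + ½) = 4297 / (m + ½) nm.
m=5: 781 nm (IR); m=6: 661 nm (visible); m=7: 573 nm (visible); m=8: 506 nm (visible); m=9: 452 nm (visible); m=10: 409 nm (visible); m=11: 374 nm (UV).

5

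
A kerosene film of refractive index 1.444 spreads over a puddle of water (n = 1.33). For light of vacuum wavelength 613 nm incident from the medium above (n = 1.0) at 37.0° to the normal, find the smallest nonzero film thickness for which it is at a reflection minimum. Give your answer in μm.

0.234 μm

Ray reflecting at the top interface goes from n = 1.0 toward n = 1.444: a half-wave phase shift.
At the lower boundary (n = 1.444 to n = 1.33) the reflected ray undergoes no phase shift.
Exactly one π shift → a net half-wave offset.
So the condition for destructive reflection is 2 n t cos θ_r = m λ.
Snell's law: 1.0 sin 37.0° = 1.444 sin θ_r → sin θ_r = 0.417, cos θ_r = 0.909.
Minimum nonzero at m = 1: t = λ / (2 n cos θ_r) = 613 / (2 × 1.444 × 0.909) = 234 nm.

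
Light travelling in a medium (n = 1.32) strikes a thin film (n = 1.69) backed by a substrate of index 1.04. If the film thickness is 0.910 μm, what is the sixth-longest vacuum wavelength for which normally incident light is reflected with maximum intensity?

559 nm

Ray reflecting at the top interface goes from n = 1.32 toward n = 1.69: a half-wave phase shift.
Ray reflecting at the bottom interface goes from n = 1.69 toward n = 1.04: no phase shift.
The two reflections differ by half a wavelength.
For strong reflection here: 2 n t = (m + ½) λ.
λ = 2 n t / (m + ½). The sixth-longest wavelength is m = 5: λ = 2 × 1.69 × 910 / 5.50 = 559 nm.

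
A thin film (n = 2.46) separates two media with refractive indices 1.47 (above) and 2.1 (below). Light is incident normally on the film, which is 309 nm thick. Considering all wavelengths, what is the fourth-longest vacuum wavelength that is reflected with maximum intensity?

434 nm

At the upper boundary (n = 1.47 to n = 2.46) the reflected ray undergoes a half-wave phase shift.
At the lower boundary (n = 2.46 to n = 2.1) the reflected ray undergoes no phase shift.
Net: one phase inversion between the two reflected rays.
So the condition for constructive reflection is 2 n t = (m + ½) λ.
λ = 2 n t / (m + ½). The fourth-longest wavelength is m = 3: λ = 2 × 2.46 × 309 / 3.50 = 434 nm.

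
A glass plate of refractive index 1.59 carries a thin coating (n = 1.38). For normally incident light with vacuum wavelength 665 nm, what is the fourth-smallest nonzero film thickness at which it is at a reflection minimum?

843 nm

Ray reflecting at the top interface goes from n = 1.0 toward n = 1.38: a half-wave phase shift.
At the lower boundary (n = 1.38 to n = 1.59) the reflected ray undergoes a half-wave phase shift.
Zero or two π shifts → no net half-wave offset.
So the condition for destructive reflection is 2 n t = (m + ½) λ.
The fourth-smallest nonzero thickness corresponds to m = 3: t = (m + ½) λ / (2 n) = 3.50 × 665 / (2 × 1.38) = 843 nm.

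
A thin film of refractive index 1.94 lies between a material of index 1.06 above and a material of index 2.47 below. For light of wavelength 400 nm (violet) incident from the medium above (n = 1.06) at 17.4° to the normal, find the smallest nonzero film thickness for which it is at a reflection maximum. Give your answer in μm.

0.104 μm

At the upper boundary (n = 1.06 to n = 1.94) the reflected ray undergoes a half-wave phase shift.
At the lower boundary (n = 1.94 to n = 2.47) the reflected ray undergoes a half-wave phase shift.
The two reflections carry the same phase change, so no net offset.
With no net inversion, constructive interference in reflection requires 2 n t cos θ_r = m λ.
Snell's law: 1.06 sin 17.4° = 1.94 sin θ_r → sin θ_r = 0.163, cos θ_r = 0.987.
Minimum nonzero at m = 1: t = λ / (2 n cos θ_r) = 400 / (2 × 1.94 × 0.987) = 104 nm.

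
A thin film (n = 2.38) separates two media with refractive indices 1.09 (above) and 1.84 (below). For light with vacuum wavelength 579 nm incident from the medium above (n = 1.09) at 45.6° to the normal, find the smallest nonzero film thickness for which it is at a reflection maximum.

Ray reflecting at the top interface goes from n = 1.09 toward n = 2.38: a half-wave phase shift.
Ray reflecting at the bottom interface goes from n = 2.38 toward n = 1.84: no phase shift.
Net: one phase inversion between the two reflected rays.
For maximum reflection here: 2 n t cos θ_r = (m + ½) λ.
Snell's law: 1.09 sin 45.6° = 2.38 sin θ_r → sin θ_r = 0.327, cos θ_r = 0.945.
Minimum at m = 0: t = λ / (4 n cos θ_r) = 579 / (4 × 2.38 × 0.945) = 64.4 nm.

64.4 nm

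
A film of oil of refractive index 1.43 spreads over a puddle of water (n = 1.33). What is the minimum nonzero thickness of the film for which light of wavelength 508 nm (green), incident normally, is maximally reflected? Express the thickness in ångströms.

Top surface (1.0 → 1.43): reflection off a higher-index medium gives a half-wave phase shift.
Ray reflecting at the bottom interface goes from n = 1.43 toward n = 1.33: no phase shift.
Exactly one π shift → a net half-wave offset.
With one net inversion, constructive interference in reflection requires 2 n t = (m + ½) λ.
Minimum at m = 0: t = λ / (4 n) = 508 / (4 × 1.43) = 88.8 nm.

888 Å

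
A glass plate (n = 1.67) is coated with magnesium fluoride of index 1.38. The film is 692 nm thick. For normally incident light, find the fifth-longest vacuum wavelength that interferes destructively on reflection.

424 nm

Ray reflecting at the top interface goes from n = 1.0 toward n = 1.38: a half-wave phase shift.
At the lower boundary (n = 1.38 to n = 1.67) the reflected ray undergoes a half-wave phase shift.
The two reflections carry the same phase change, so no net offset.
So the condition for destructive reflection is 2 n t = (m + ½) λ.
λ = 2 n t / (m + ½). The fifth-longest wavelength is m = 4: λ = 2 × 1.38 × 692 / 4.50 = 424 nm.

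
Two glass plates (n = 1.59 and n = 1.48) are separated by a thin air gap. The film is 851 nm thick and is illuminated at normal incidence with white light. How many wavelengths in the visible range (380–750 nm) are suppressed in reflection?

Ray reflecting at the top interface goes from n = 1.59 toward n = 1.0: no phase shift.
Ray reflecting at the bottom interface goes from n = 1.0 toward n = 1.48: a half-wave phase shift.
Net: one phase inversion between the two reflected rays.
With one net inversion, destructive interference in reflection requires 2 n t = m λ.
λ = 2 n t / m = 1702 / m nm.
m=2: 851 nm (IR); m=3: 567 nm (visible); m=4: 426 nm (visible); m=5: 340 nm (UV).

2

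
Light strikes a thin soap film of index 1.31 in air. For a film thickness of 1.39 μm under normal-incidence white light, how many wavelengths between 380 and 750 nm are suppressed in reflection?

5

Top surface (1.0 → 1.31): reflection off a higher-index medium gives a half-wave phase shift.
Ray reflecting at the bottom interface goes from n = 1.31 toward n = 1.0: no phase shift.
Exactly one π shift → a net half-wave offset.
With one net inversion, destructive interference in reflection requires 2 n t = m λ.
λ = 2 n t / m = 3642 / m nm.
m=4: 910 nm (IR); m=5: 728 nm (visible); m=6: 607 nm (visible); m=7: 520 nm (visible); m=8: 455 nm (visible); m=9: 405 nm (visible); m=10: 364 nm (UV).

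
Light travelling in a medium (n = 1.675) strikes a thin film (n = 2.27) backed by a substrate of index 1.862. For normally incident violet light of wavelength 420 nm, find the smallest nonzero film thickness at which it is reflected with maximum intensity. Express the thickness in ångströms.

Top surface (1.675 → 2.27): reflection off a higher-index medium gives a half-wave phase shift.
Bottom surface (2.27 → 1.862): reflection off a lower-index medium gives no phase shift.
The two reflections differ by half a wavelength.
So the condition for constructive reflection is 2 n t = (m + ½) λ.
Minimum at m = 0: t = λ / (4 n) = 420 / (4 × 2.27) = 46.3 nm.

463 Å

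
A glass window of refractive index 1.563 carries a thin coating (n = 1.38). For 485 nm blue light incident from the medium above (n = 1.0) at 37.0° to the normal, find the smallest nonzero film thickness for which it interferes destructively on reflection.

Ray reflecting at the top interface goes from n = 1.0 toward n = 1.38: a half-wave phase shift.
At the lower boundary (n = 1.38 to n = 1.563) the reflected ray undergoes a half-wave phase shift.
The two reflections carry the same phase change, so no net offset.
For minimum reflection here: 2 n t cos θ_r = (m + ½) λ.
Snell's law: 1.0 sin 37.0° = 1.38 sin θ_r → sin θ_r = 0.436, cos θ_r = 0.900.
Minimum at m = 0: t = λ / (4 n cos θ_r) = 485 / (4 × 1.38 × 0.900) = 97.6 nm.

97.6 nm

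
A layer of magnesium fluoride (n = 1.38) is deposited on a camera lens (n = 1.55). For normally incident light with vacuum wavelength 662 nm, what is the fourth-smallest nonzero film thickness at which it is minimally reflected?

Top surface (1.0 → 1.38): reflection off a higher-index medium gives a half-wave phase shift.
Ray reflecting at the bottom interface goes from n = 1.38 toward n = 1.55: a half-wave phase shift.
Net: no relative phase inversion (both shifts match).
For dark reflection here: 2 n t = (m + ½) λ.
The fourth-smallest nonzero thickness corresponds to m = 3: t = (m + ½) λ / (2 n) = 3.50 × 662 / (2 × 1.38) = 839 nm.

839 nm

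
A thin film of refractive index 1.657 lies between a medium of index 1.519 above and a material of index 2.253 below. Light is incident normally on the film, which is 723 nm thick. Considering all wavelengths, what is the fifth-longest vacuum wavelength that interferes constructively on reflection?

479 nm

At the upper boundary (n = 1.519 to n = 1.657) the reflected ray undergoes a half-wave phase shift.
Bottom surface (1.657 → 2.253): reflection off a higher-index medium gives a half-wave phase shift.
The two reflections carry the same phase change, so no net offset.
With no net inversion, constructive interference in reflection requires 2 n t = m λ.
λ = 2 n t / m. The fifth-longest wavelength is m = 5: λ = 2 × 1.657 × 723 / 5.00 = 479 nm.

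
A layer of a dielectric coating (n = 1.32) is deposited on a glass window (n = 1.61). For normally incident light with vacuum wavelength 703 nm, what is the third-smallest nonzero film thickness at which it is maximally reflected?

799 nm

Ray reflecting at the top interface goes from n = 1.0 toward n = 1.32: a half-wave phase shift.
Bottom surface (1.32 → 1.61): reflection off a higher-index medium gives a half-wave phase shift.
Zero or two π shifts → no net half-wave offset.
So the condition for constructive reflection is 2 n t = m λ.
The third-smallest nonzero thickness corresponds to m = 3: t = m λ / (2 n) = 3.00 × 703 / (2 × 1.32) = 799 nm.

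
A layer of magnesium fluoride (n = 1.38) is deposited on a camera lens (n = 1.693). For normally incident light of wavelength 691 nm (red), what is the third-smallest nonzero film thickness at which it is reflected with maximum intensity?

Ray reflecting at the top interface goes from n = 1.0 toward n = 1.38: a half-wave phase shift.
Bottom surface (1.38 → 1.693): reflection off a higher-index medium gives a half-wave phase shift.
Zero or two π shifts → no net half-wave offset.
With no net inversion, constructive interference in reflection requires 2 n t = m λ.
The third-smallest nonzero thickness corresponds to m = 3: t = m λ / (2 n) = 3.00 × 691 / (2 × 1.38) = 751 nm.

751 nm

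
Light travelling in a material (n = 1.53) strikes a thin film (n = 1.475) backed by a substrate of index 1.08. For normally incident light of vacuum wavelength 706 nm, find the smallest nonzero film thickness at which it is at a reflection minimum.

Ray reflecting at the top interface goes from n = 1.53 toward n = 1.475: no phase shift.
Ray reflecting at the bottom interface goes from n = 1.475 toward n = 1.08: no phase shift.
Net: no relative phase inversion (both shifts match).
For dark reflection here: 2 n t = (m + ½) λ.
Minimum at m = 0: t = λ / (4 n) = 706 / (4 × 1.475) = 120 nm.

120 nm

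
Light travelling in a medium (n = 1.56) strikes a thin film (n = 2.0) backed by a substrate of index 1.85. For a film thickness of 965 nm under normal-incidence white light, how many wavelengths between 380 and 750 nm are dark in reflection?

Top surface (1.56 → 2.0): reflection off a higher-index medium gives a half-wave phase shift.
Ray reflecting at the bottom interface goes from n = 2.0 toward n = 1.85: no phase shift.
Net: one phase inversion between the two reflected rays.
So the condition for destructive reflection is 2 n t = m λ.
λ = 2 n t / m = 3860 / m nm.
m=5: 772 nm (IR); m=6: 643 nm (visible); m=7: 551 nm (visible); m=8: 483 nm (visible); m=9: 429 nm (visible); m=10: 386 nm (visible); m=11: 351 nm (UV).

5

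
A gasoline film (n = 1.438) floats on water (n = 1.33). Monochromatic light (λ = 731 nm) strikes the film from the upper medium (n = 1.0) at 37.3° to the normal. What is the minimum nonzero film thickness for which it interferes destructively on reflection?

280 nm

Ray reflecting at the top interface goes from n = 1.0 toward n = 1.438: a half-wave phase shift.
Ray reflecting at the bottom interface goes from n = 1.438 toward n = 1.33: no phase shift.
Net: one phase inversion between the two reflected rays.
For minimum reflection here: 2 n t cos θ_r = m λ.
Snell's law: 1.0 sin 37.3° = 1.438 sin θ_r → sin θ_r = 0.421, cos θ_r = 0.907.
Minimum nonzero at m = 1: t = λ / (2 n cos θ_r) = 731 / (2 × 1.438 × 0.907) = 280 nm.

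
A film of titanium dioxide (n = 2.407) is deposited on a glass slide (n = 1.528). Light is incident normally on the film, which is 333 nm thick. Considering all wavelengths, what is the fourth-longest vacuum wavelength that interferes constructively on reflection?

Ray reflecting at the top interface goes from n = 1.0 toward n = 2.407: a half-wave phase shift.
Bottom surface (2.407 → 1.528): reflection off a lower-index medium gives no phase shift.
The two reflections differ by half a wavelength.
So the condition for constructive reflection is 2 n t = (m + ½) λ.
λ = 2 n t / (m + ½). The fourth-longest wavelength is m = 3: λ = 2 × 2.407 × 333 / 3.50 = 458 nm.

458 nm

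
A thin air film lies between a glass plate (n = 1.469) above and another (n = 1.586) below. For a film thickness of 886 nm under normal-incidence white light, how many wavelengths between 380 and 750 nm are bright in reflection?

3

At the upper boundary (n = 1.469 to n = 1.0) the reflected ray undergoes no phase shift.
At the lower boundary (n = 1.0 to n = 1.586) the reflected ray undergoes a half-wave phase shift.
Net: one phase inversion between the two reflected rays.
With one net inversion, constructive interference in reflection requires 2 n t = (m + ½) λ.
λ = 2 n t / (m + ½) = 1772 / (m + ½) nm.
m=1: 1181 nm (IR); m=2: 709 nm (visible); m=3: 506 nm (visible); m=4: 394 nm (visible); m=5: 322 nm (UV).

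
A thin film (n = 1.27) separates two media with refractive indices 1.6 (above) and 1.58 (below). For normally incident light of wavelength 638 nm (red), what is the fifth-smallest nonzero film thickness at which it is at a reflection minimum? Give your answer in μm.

At the upper boundary (n = 1.6 to n = 1.27) the reflected ray undergoes no phase shift.
At the lower boundary (n = 1.27 to n = 1.58) the reflected ray undergoes a half-wave phase shift.
Exactly one π shift → a net half-wave offset.
For weak reflection here: 2 n t = m λ.
The fifth-smallest nonzero thickness corresponds to m = 5: t = m λ / (2 n) = 5.00 × 638 / (2 × 1.27) = 1256 nm.

1.26 μm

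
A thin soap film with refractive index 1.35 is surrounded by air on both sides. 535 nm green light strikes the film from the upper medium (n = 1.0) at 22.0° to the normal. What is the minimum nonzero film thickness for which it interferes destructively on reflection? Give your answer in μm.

0.206 μm

At the upper boundary (n = 1.0 to n = 1.35) the reflected ray undergoes a half-wave phase shift.
Bottom surface (1.35 → 1.0): reflection off a lower-index medium gives no phase shift.
Net: one phase inversion between the two reflected rays.
For weak reflection here: 2 n t cos θ_r = m λ.
Snell's law: 1.0 sin 22.0° = 1.35 sin θ_r → sin θ_r = 0.277, cos θ_r = 0.961.
Minimum nonzero at m = 1: t = λ / (2 n cos θ_r) = 535 / (2 × 1.35 × 0.961) = 206 nm.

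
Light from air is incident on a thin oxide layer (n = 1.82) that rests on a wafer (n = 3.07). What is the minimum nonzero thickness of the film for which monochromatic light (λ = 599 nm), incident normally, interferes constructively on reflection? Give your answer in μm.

Top surface (1.0 → 1.82): reflection off a higher-index medium gives a half-wave phase shift.
Ray reflecting at the bottom interface goes from n = 1.82 toward n = 3.07: a half-wave phase shift.
Net: no relative phase inversion (both shifts match).
With no net inversion, constructive interference in reflection requires 2 n t = m λ.
Minimum nonzero at m = 1: t = λ / (2 n) = 599 / (2 × 1.82) = 165 nm.

0.165 μm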